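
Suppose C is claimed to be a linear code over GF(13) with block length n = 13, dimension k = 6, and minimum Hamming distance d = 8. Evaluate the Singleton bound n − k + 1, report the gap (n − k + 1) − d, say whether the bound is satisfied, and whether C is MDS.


Singleton RHS = n − k + 1 = 8, slack = 0, bound satisfied, MDS.

Singleton bound: d ≤ n − k + 1.
Here n = 13, k = 6, so n − k + 1 = 8.
Given d = 8, check d ≤ 8: YES.
Slack = (n − k + 1) − d = 0.
The code is MDS (slack = 0).
Description: the claimed parameters are [13, 6, 8]_13; such a code would be MDS (meets Singleton bound).


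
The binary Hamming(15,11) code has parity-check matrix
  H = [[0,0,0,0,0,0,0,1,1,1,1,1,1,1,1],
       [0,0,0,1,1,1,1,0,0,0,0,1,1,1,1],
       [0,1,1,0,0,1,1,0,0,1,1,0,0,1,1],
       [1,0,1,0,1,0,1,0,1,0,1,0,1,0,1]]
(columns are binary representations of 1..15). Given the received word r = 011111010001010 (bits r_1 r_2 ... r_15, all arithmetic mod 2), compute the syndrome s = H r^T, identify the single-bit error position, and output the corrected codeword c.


s = (1, 1, 0, 0)^T, error position = 12, corrected codeword c = 011111010000010

Compute s = H r^T mod 2 one row at a time:
  s_1 = 1 + 0 + 0 + 0 + 1 + 0 + 1 + 0 = 3 ≡ 1 (mod 2).
  s_2 = 1 + 1 + 1 + 0 + 1 + 0 + 1 + 0 = 5 ≡ 1 (mod 2).
  s_3 = 1 + 1 + 1 + 0 + 0 + 0 + 1 + 0 = 4 ≡ 0 (mod 2).
  s_4 = 0 + 1 + 1 + 0 + 0 + 0 + 0 + 0 = 2 ≡ 0 (mod 2).
s = (1, 1, 0, 0)^T — this equals column 12 of H (binary 1100), so error is at position 12.
Correct: flip bit 12 of r = 011111010001010 to get c = 011111010000010.


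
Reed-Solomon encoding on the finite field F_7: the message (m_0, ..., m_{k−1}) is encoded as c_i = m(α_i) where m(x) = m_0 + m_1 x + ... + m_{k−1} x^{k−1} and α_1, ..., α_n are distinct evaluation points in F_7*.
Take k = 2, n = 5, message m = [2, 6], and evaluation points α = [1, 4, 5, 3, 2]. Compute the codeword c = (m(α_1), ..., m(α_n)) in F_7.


c = [1, 5, 4, 6, 0]

Message polynomial: m(x) = 2 + 6·x (mod 7).
For each evaluation point α_i, compute m(α_i) mod 7:
  α_1 = 1: Horner steps 6 → 1, so m(1) = 1.
  α_2 = 4: Horner steps 6 → 5, so m(4) = 5.
  α_3 = 5: Horner steps 6 → 4, so m(5) = 4.
  α_4 = 3: Horner steps 6 → 6, so m(3) = 6.
  α_5 = 2: Horner steps 6 → 0, so m(2) = 0.
Codeword c = [1, 5, 4, 6, 0] ∈ F_7^5.


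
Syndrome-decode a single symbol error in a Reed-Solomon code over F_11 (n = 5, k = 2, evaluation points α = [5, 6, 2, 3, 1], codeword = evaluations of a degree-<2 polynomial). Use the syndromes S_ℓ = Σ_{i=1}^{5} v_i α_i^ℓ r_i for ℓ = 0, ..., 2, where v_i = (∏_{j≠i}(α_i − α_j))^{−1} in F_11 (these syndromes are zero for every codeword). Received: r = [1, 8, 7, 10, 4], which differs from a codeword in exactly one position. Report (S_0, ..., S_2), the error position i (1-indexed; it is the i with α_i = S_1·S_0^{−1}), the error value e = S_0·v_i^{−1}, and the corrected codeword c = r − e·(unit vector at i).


S = (2, 10, 6), error at position 1, error magnitude e = 7, c = [5, 8, 7, 10, 4].

Step 1: column multipliers v_i = (∏_{j≠i}(α_i − α_j))^{−1} mod 11.
  i = 1 (α = 5): (5−6)(5−2)(5−3)(5−1) = (−1)·3·2·4 = −24 ≡ 9, so v_1 = 9^{−1} = 5 (mod 11).
  i = 2 (α = 6): (6−5)(6−2)(6−3)(6−1) = 1·4·3·5 = 60 ≡ 5, so v_2 = 5^{−1} = 9 (mod 11).
  i = 3 (α = 2): (2−5)(2−6)(2−3)(2−1) = (−3)·(−4)·(−1)·1 = −12 ≡ 10, so v_3 = 10^{−1} = 10 (mod 11).
  i = 4 (α = 3): (3−5)(3−6)(3−2)(3−1) = (−2)·(−3)·1·2 = 12 ≡ 1, so v_4 = 1^{−1} = 1 (mod 11).
  i = 5 (α = 1): (1−5)(1−6)(1−2)(1−3) = (−4)·(−5)·(−1)·(−2) = 40 ≡ 7, so v_5 = 7^{−1} = 8 (mod 11).
  v = [5, 9, 10, 1, 8].
Step 2: syndromes of r = [1, 8, 7, 10, 4] (all sums mod 11).
  S_0 = Σ v_i r_i = 5·1 + 9·8 + 10·7 + 1·10 + 8·4 = 189 ≡ 2.
  S_1 = Σ v_i α_i r_i = 5·5·1 + 9·6·8 + 10·2·7 + 1·3·10 + 8·1·4 = 659 ≡ 10.
  α_i^2 mod 11 = [3, 3, 4, 9, 1].
  S_2 = Σ v_i α_i^2 r_i = 5·3·1 + 9·3·8 + 10·4·7 + 1·9·10 + 8·1·4 = 633 ≡ 6.
  S = (2, 10, 6) ≠ 0, so r is not a codeword (an error is present).
Step 3: locate the error. For a single error e at position i, S_ℓ = v_i·e·α_i^ℓ, so α_err = S_1/S_0.
  S_0^{−1} = 2^{−1} = 6 (mod 11), so α_err = 10·6 = 60 ≡ 5 = α_1. Error position i = 1.
  Consistency check: S_2/S_1 = 6·10 = 60 ≡ 5 = α_err ✓ (single-error assumption holds).
Step 4: error magnitude e = S_0/v_1 = S_0·∏_{j≠1}(α_1 − α_j) = 2·9 = 18 ≡ 7 (mod 11).
Step 5: correct position 1: c_1 = r_1 − e = 1 − 7 ≡ 5 (mod 11). Hence c = [5, 8, 7, 10, 4].
  Check: interpolating c through the α_i gives m(x) = 1 + 3·x (degree < 2) with m(α_i) = c_i for every i, so c is indeed a codeword.


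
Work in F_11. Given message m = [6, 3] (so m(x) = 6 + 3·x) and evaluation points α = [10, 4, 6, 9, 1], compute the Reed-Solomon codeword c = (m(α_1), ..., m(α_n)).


c = [3, 7, 2, 0, 9]

Message polynomial: m(x) = 6 + 3·x (mod 11).
For each evaluation point α_i, compute m(α_i) mod 11:
  α_1 = 10: Horner steps 3 → 3, so m(10) = 3.
  α_2 = 4: Horner steps 3 → 7, so m(4) = 7.
  α_3 = 6: Horner steps 3 → 2, so m(6) = 2.
  α_4 = 9: Horner steps 3 → 0, so m(9) = 0.
  α_5 = 1: Horner steps 3 → 9, so m(1) = 9.
Codeword c = [3, 7, 2, 0, 9] ∈ F_11^5.


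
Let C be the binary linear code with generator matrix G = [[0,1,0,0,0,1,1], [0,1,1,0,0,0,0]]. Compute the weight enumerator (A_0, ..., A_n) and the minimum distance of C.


Weight distribution: A_0 = 1, A_2 = 1, A_3 = 2. Minimum distance d = 2.

Enumerate all 2^2 = 4 messages m ∈ F_2^2.
For each, compute codeword c = mG in F_2^7, then tally its weight.
  m = 00 → c = 0000000, weight = 0.
  m = 10 → c = 0100011, weight = 3.
  m = 01 → c = 0110000, weight = 2.
  m = 11 → c = 0010011, weight = 3.
Tally weights:
  weight 0: 1 codewords.
  weight 2: 1 codewords.
  weight 3: 2 codewords.
Minimum distance d = smallest w > 0 with A_w > 0 = 2.
Sanity: Σ A_w = 4 = 2^2 = 4 ✓.


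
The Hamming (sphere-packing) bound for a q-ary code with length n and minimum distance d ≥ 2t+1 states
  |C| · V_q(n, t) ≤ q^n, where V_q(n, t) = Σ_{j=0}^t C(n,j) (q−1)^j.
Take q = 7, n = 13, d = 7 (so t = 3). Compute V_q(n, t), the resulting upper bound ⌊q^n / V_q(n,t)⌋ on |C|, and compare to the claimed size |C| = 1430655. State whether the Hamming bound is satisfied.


V_q(n, t) = 64663, q^n = 96889010407, Hamming bound = 1498368, |C| = 1430655 ≤ bound (satisfied).

Step 1: Compute V_q(n, t) = Σ_{j=0}^3 C(n, j) (q−1)^j.
  j = 0: C(13,0)·(6)^0 = 1·1 = 1.
  j = 1: C(13,1)·(6)^1 = 13·6 = 78.
  j = 2: C(13,2)·(6)^2 = 78·36 = 2808.
  j = 3: C(13,3)·(6)^3 = 286·216 = 61776.
  V_q(n, t) = 1 + 78 + 2808 + 61776 = 64663.
Step 2: q^n = 7^13 = 96889010407.
Step 3: Hamming bound ⌊q^n / V_q(n,t)⌋ = ⌊96889010407/64663⌋ = 1498368.
Step 4: Compare |C| = 1430655 to 1498368: satisfied.
The claimed |C| lies below the Hamming bound.


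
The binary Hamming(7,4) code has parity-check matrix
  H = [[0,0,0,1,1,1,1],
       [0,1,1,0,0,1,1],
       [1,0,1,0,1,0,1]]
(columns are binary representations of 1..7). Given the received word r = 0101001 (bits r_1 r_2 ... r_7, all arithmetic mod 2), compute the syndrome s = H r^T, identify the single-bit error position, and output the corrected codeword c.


s = (0, 0, 1)^T, error position = 1, corrected codeword c = 1101001

Compute s = H r^T mod 2 one row at a time:
  s_1 = 1 + 0 + 0 + 1 = 2 ≡ 0 (mod 2).
  s_2 = 1 + 0 + 0 + 1 = 2 ≡ 0 (mod 2).
  s_3 = 0 + 0 + 0 + 1 = 1 ≡ 1 (mod 2).
s = (0, 0, 1)^T — this equals column 1 of H (binary 001), so error is at position 1.
Correct: flip bit 1 of r = 0101001 to get c = 1101001.


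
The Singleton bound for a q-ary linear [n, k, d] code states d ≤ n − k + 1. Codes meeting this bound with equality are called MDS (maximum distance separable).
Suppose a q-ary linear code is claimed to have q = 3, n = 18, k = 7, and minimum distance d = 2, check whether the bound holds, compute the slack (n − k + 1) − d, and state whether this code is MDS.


Singleton RHS = n − k + 1 = 12, slack = 10, bound satisfied, not MDS.

Singleton bound: d ≤ n − k + 1.
Here n = 18, k = 7, so n − k + 1 = 12.
Given d = 2, check d ≤ 12: YES.
Slack = (n − k + 1) − d = 10.
The code is NOT MDS (slack = 10 > 0).
Description: the claimed parameters are [18, 7, 2]_3; such a code would be non-MDS.


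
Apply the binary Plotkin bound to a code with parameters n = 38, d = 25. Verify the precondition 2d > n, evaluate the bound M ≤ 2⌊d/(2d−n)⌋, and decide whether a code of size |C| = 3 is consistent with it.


Plotkin bound M ≤ 4; given |C| = 3 ≤ bound (satisfied).

Check applicability: 2d = 50, n = 38.
2d − n = 12 > 0, so Plotkin applies.
Compute d/(2d−n) = 25/12 ≈ 2.0833.
⌊d/(2d−n)⌋ = 2.
Plotkin bound: M ≤ 2·2 = 4.
Given |C| = 3, check: satisfied.
This |C| is below the Plotkin bound.


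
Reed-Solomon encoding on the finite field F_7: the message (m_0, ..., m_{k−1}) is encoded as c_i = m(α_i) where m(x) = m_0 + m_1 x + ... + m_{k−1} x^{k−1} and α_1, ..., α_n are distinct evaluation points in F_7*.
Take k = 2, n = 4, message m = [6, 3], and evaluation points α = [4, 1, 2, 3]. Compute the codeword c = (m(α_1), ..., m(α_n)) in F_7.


c = [4, 2, 5, 1]

Message polynomial: m(x) = 6 + 3·x (mod 7).
For each evaluation point α_i, compute m(α_i) mod 7:
  α_1 = 4: Horner steps 3 → 4, so m(4) = 4.
  α_2 = 1: Horner steps 3 → 2, so m(1) = 2.
  α_3 = 2: Horner steps 3 → 5, so m(2) = 5.
  α_4 = 3: Horner steps 3 → 1, so m(3) = 1.
Codeword c = [4, 2, 5, 1] ∈ F_7^4.


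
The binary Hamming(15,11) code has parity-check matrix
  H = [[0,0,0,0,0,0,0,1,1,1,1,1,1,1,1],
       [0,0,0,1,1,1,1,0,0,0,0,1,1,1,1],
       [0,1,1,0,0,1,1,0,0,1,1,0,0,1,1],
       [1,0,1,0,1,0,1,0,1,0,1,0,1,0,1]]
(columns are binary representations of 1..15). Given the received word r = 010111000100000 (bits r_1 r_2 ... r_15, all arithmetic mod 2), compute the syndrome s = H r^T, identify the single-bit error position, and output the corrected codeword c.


s = (1, 1, 1, 1)^T, error position = 15, corrected codeword c = 010111000100001

Compute s = H r^T mod 2 one row at a time:
  s_1 = 0 + 0 + 1 + 0 + 0 + 0 + 0 + 0 = 1 ≡ 1 (mod 2).
  s_2 = 1 + 1 + 1 + 0 + 0 + 0 + 0 + 0 = 3 ≡ 1 (mod 2).
  s_3 = 1 + 0 + 1 + 0 + 1 + 0 + 0 + 0 = 3 ≡ 1 (mod 2).
  s_4 = 0 + 0 + 1 + 0 + 0 + 0 + 0 + 0 = 1 ≡ 1 (mod 2).
s = (1, 1, 1, 1)^T — this equals column 15 of H (binary 1111), so error is at position 15.
Correct: flip bit 15 of r = 010111000100000 to get c = 010111000100001.


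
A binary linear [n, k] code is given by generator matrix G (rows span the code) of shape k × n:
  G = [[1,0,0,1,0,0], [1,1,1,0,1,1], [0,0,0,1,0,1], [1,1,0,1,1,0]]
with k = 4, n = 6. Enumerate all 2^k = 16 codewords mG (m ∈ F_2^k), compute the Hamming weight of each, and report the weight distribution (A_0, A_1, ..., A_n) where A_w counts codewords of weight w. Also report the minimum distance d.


Weight distribution: A_0 = 1, A_1 = 1, A_2 = 4, A_3 = 4, A_4 = 3, A_5 = 3. Minimum distance d = 1.

Enumerate all 2^4 = 16 messages m ∈ F_2^4.
For each, compute codeword c = mG in F_2^6, then tally its weight.
  m = 0000 → c = 000000, weight = 0.
  m = 1000 → c = 100100, weight = 2.
  m = 0100 → c = 111011, weight = 5.
  m = 1100 → c = 011111, weight = 5.
  m = 0010 → c = 000101, weight = 2.
  m = 1010 → c = 100001, weight = 2.
  m = 0110 → c = 111110, weight = 5.
  m = 1110 → c = 011010, weight = 3.
  m = 0001 → c = 110110, weight = 4.
  m = 1001 → c = 010010, weight = 2.
  m = 0101 → c = 001101, weight = 3.
  m = 1101 → c = 101001, weight = 3.
  m = 0011 → c = 110011, weight = 4.
  m = 1011 → c = 010111, weight = 4.
  m = 0111 → c = 001000, weight = 1.
  m = 1111 → c = 101100, weight = 3.
Tally weights:
  weight 0: 1 codewords.
  weight 1: 1 codewords.
  weight 2: 4 codewords.
  weight 3: 4 codewords.
  weight 4: 3 codewords.
  weight 5: 3 codewords.
Minimum distance d = smallest w > 0 with A_w > 0 = 1.
Sanity: Σ A_w = 16 = 2^4 = 16 ✓.


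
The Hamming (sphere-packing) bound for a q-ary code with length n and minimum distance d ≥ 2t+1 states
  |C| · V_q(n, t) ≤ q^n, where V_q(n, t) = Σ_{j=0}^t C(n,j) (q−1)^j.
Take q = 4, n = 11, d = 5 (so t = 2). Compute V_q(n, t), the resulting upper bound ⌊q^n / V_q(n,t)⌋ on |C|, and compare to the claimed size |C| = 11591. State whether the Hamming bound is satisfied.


V_q(n, t) = 529, q^n = 4194304, Hamming bound = 7928, |C| = 11591 > bound (violated).

Step 1: Compute V_q(n, t) = Σ_{j=0}^2 C(n, j) (q−1)^j.
  j = 0: C(11,0)·(3)^0 = 1·1 = 1.
  j = 1: C(11,1)·(3)^1 = 11·3 = 33.
  j = 2: C(11,2)·(3)^2 = 55·9 = 495.
  V_q(n, t) = 1 + 33 + 495 = 529.
Step 2: q^n = 4^11 = 4194304.
Step 3: Hamming bound ⌊q^n / V_q(n,t)⌋ = ⌊4194304/529⌋ = 7928.
Step 4: Compare |C| = 11591 to 7928: violated.
The claimed |C| lies above the Hamming bound, so no 4-ary code of length 11 with d ≥ 5 can have 11591 codewords.


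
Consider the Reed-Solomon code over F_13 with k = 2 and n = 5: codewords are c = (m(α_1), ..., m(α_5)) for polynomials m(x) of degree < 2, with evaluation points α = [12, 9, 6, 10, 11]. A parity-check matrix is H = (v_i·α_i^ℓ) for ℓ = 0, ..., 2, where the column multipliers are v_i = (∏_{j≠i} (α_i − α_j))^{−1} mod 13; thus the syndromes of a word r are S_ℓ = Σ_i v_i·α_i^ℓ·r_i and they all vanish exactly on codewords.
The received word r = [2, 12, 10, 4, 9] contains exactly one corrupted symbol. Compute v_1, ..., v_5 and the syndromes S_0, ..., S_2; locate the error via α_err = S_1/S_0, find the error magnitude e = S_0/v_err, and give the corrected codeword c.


S = (4, 9, 4), error at position 1, error magnitude e = 1, c = [1, 12, 10, 4, 9].

Step 1: column multipliers v_i = (∏_{j≠i}(α_i − α_j))^{−1} mod 13.
  i = 1 (α = 12): (12−9)(12−6)(12−10)(12−11) = 3·6·2·1 = 36 ≡ 10, so v_1 = 10^{−1} = 4 (mod 13).
  i = 2 (α = 9): (9−12)(9−6)(9−10)(9−11) = (−3)·3·(−1)·(−2) = −18 ≡ 8, so v_2 = 8^{−1} = 5 (mod 13).
  i = 3 (α = 6): (6−12)(6−9)(6−10)(6−11) = (−6)·(−3)·(−4)·(−5) = 360 ≡ 9, so v_3 = 9^{−1} = 3 (mod 13).
  i = 4 (α = 10): (10−12)(10−9)(10−6)(10−11) = (−2)·1·4·(−1) = 8 ≡ 8, so v_4 = 8^{−1} = 5 (mod 13).
  i = 5 (α = 11): (11−12)(11−9)(11−6)(11−10) = (−1)·2·5·1 = −10 ≡ 3, so v_5 = 3^{−1} = 9 (mod 13).
  v = [4, 5, 3, 5, 9].
Step 2: syndromes of r = [2, 12, 10, 4, 9] (all sums mod 13).
  S_0 = Σ v_i r_i = 4·2 + 5·12 + 3·10 + 5·4 + 9·9 = 199 ≡ 4.
  S_1 = Σ v_i α_i r_i = 4·12·2 + 5·9·12 + 3·6·10 + 5·10·4 + 9·11·9 = 1907 ≡ 9.
  α_i^2 mod 13 = [1, 3, 10, 9, 4].
  S_2 = Σ v_i α_i^2 r_i = 4·1·2 + 5·3·12 + 3·10·10 + 5·9·4 + 9·4·9 = 992 ≡ 4.
  S = (4, 9, 4) ≠ 0, so r is not a codeword (an error is present).
Step 3: locate the error. For a single error e at position i, S_ℓ = v_i·e·α_i^ℓ, so α_err = S_1/S_0.
  S_0^{−1} = 4^{−1} = 10 (mod 13), so α_err = 9·10 = 90 ≡ 12 = α_1. Error position i = 1.
  Consistency check: S_2/S_1 = 4·3 = 12 ≡ 12 = α_err ✓ (single-error assumption holds).
Step 4: error magnitude e = S_0/v_1 = S_0·∏_{j≠1}(α_1 − α_j) = 4·10 = 40 ≡ 1 (mod 13).
Step 5: correct position 1: c_1 = r_1 − e = 2 − 1 ≡ 1 (mod 13). Hence c = [1, 12, 10, 4, 9].
  Check: interpolating c through the α_i gives m(x) = 6 + 5·x (degree < 2) with m(α_i) = c_i for every i, so c is indeed a codeword.


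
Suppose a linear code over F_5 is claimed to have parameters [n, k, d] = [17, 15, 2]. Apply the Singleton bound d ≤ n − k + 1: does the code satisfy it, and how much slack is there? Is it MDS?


Singleton RHS = n − k + 1 = 3, slack = 1, bound satisfied, not MDS.

Singleton bound: d ≤ n − k + 1.
Here n = 17, k = 15, so n − k + 1 = 3.
Given d = 2, check d ≤ 3: YES.
Slack = (n − k + 1) − d = 1.
The code is NOT MDS (slack = 1 > 0).
Description: the claimed parameters are [17, 15, 2]_5; such a code would be non-MDS.


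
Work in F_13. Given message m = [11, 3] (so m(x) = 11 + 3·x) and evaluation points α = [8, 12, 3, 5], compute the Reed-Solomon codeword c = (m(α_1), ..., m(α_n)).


c = [9, 8, 7, 0]

Message polynomial: m(x) = 11 + 3·x (mod 13).
For each evaluation point α_i, compute m(α_i) mod 13:
  α_1 = 8: Horner steps 3 → 9, so m(8) = 9.
  α_2 = 12: Horner steps 3 → 8, so m(12) = 8.
  α_3 = 3: Horner steps 3 → 7, so m(3) = 7.
  α_4 = 5: Horner steps 3 → 0, so m(5) = 0.
Codeword c = [9, 8, 7, 0] ∈ F_13^4.


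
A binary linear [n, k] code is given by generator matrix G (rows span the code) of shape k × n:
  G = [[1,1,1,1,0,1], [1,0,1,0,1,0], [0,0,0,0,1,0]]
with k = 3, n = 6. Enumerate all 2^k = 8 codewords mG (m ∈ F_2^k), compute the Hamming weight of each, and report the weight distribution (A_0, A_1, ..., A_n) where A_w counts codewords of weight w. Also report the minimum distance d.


Weight distribution: A_0 = 1, A_1 = 1, A_2 = 1, A_3 = 2, A_4 = 1, A_5 = 1, A_6 = 1. Minimum distance d = 1.

Enumerate all 2^3 = 8 messages m ∈ F_2^3.
For each, compute codeword c = mG in F_2^6, then tally its weight.
  m = 000 → c = 000000, weight = 0.
  m = 100 → c = 111101, weight = 5.
  m = 010 → c = 101010, weight = 3.
  m = 110 → c = 010111, weight = 4.
  m = 001 → c = 000010, weight = 1.
  m = 101 → c = 111111, weight = 6.
  m = 011 → c = 101000, weight = 2.
  m = 111 → c = 010101, weight = 3.
Tally weights:
  weight 0: 1 codewords.
  weight 1: 1 codewords.
  weight 2: 1 codewords.
  weight 3: 2 codewords.
  weight 4: 1 codewords.
  weight 5: 1 codewords.
  weight 6: 1 codewords.
Minimum distance d = smallest w > 0 with A_w > 0 = 1.
Sanity: Σ A_w = 8 = 2^3 = 8 ✓.


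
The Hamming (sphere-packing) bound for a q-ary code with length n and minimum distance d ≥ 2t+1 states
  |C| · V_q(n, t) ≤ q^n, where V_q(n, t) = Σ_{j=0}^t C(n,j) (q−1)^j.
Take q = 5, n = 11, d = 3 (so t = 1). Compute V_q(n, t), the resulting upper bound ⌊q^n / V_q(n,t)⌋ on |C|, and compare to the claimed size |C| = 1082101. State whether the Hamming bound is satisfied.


V_q(n, t) = 45, q^n = 48828125, Hamming bound = 1085069, |C| = 1082101 ≤ bound (satisfied).

Step 1: Compute V_q(n, t) = Σ_{j=0}^1 C(n, j) (q−1)^j.
  j = 0: C(11,0)·(4)^0 = 1·1 = 1.
  j = 1: C(11,1)·(4)^1 = 11·4 = 44.
  V_q(n, t) = 1 + 44 = 45.
Step 2: q^n = 5^11 = 48828125.
Step 3: Hamming bound ⌊q^n / V_q(n,t)⌋ = ⌊48828125/45⌋ = 1085069.
Step 4: Compare |C| = 1082101 to 1085069: satisfied.
The claimed |C| lies below the Hamming bound.


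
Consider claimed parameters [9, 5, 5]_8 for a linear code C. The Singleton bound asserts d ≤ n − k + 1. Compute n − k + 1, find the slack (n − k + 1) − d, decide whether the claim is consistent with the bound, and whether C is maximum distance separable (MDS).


Singleton RHS = n − k + 1 = 5, slack = 0, bound satisfied, MDS.

Singleton bound: d ≤ n − k + 1.
Here n = 9, k = 5, so n − k + 1 = 5.
Given d = 5, check d ≤ 5: YES.
Slack = (n − k + 1) − d = 0.
The code is MDS (slack = 0).
Description: the claimed parameters are [9, 5, 5]_8; such a code would be MDS (meets Singleton bound).


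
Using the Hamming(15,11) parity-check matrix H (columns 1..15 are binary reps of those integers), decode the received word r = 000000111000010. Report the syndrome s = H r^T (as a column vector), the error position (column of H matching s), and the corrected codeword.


s = (1, 0, 0, 0)^T, error position = 8, corrected codeword c = 000000101000010

Compute s = H r^T mod 2 one row at a time:
  s_1 = 1 + 1 + 0 + 0 + 0 + 0 + 1 + 0 = 3 ≡ 1 (mod 2).
  s_2 = 0 + 0 + 0 + 1 + 0 + 0 + 1 + 0 = 2 ≡ 0 (mod 2).
  s_3 = 0 + 0 + 0 + 1 + 0 + 0 + 1 + 0 = 2 ≡ 0 (mod 2).
  s_4 = 0 + 0 + 0 + 1 + 1 + 0 + 0 + 0 = 2 ≡ 0 (mod 2).
s = (1, 0, 0, 0)^T — this equals column 8 of H (binary 1000), so error is at position 8.
Correct: flip bit 8 of r = 000000111000010 to get c = 000000101000010.


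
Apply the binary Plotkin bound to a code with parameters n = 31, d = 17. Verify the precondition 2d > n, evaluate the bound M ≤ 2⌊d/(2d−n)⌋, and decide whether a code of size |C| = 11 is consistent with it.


Plotkin bound M ≤ 10; given |C| = 11 > bound (violated).

Check applicability: 2d = 34, n = 31.
2d − n = 3 > 0, so Plotkin applies.
Compute d/(2d−n) = 17/3 ≈ 5.6667.
⌊d/(2d−n)⌋ = 5.
Plotkin bound: M ≤ 2·5 = 10.
Given |C| = 11, check: VIOLATED.
This |C| is above the Plotkin bound, so no binary code with n = 31, d = 17 and 11 codewords exists.


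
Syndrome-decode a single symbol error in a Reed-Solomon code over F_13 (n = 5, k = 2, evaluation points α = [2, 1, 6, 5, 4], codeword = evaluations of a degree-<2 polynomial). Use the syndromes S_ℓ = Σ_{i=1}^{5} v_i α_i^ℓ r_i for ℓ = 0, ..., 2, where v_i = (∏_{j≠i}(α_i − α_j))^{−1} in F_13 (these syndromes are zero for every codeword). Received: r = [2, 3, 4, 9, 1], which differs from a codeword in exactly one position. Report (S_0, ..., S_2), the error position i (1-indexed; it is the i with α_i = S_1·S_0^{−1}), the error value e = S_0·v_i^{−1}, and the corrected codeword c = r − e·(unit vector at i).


S = (2, 4, 8), error at position 1, error magnitude e = 4, c = [11, 3, 4, 9, 1].

Step 1: column multipliers v_i = (∏_{j≠i}(α_i − α_j))^{−1} mod 13.
  i = 1 (α = 2): (2−1)(2−6)(2−5)(2−4) = 1·(−4)·(−3)·(−2) = −24 ≡ 2, so v_1 = 2^{−1} = 7 (mod 13).
  i = 2 (α = 1): (1−2)(1−6)(1−5)(1−4) = (−1)·(−5)·(−4)·(−3) = 60 ≡ 8, so v_2 = 8^{−1} = 5 (mod 13).
  i = 3 (α = 6): (6−2)(6−1)(6−5)(6−4) = 4·5·1·2 = 40 ≡ 1, so v_3 = 1^{−1} = 1 (mod 13).
  i = 4 (α = 5): (5−2)(5−1)(5−6)(5−4) = 3·4·(−1)·1 = −12 ≡ 1, so v_4 = 1^{−1} = 1 (mod 13).
  i = 5 (α = 4): (4−2)(4−1)(4−6)(4−5) = 2·3·(−2)·(−1) = 12 ≡ 12, so v_5 = 12^{−1} = 12 (mod 13).
  v = [7, 5, 1, 1, 12].
Step 2: syndromes of r = [2, 3, 4, 9, 1] (all sums mod 13).
  S_0 = Σ v_i r_i = 7·2 + 5·3 + 1·4 + 1·9 + 12·1 = 54 ≡ 2.
  S_1 = Σ v_i α_i r_i = 7·2·2 + 5·1·3 + 1·6·4 + 1·5·9 + 12·4·1 = 160 ≡ 4.
  α_i^2 mod 13 = [4, 1, 10, 12, 3].
  S_2 = Σ v_i α_i^2 r_i = 7·4·2 + 5·1·3 + 1·10·4 + 1·12·9 + 12·3·1 = 255 ≡ 8.
  S = (2, 4, 8) ≠ 0, so r is not a codeword (an error is present).
Step 3: locate the error. For a single error e at position i, S_ℓ = v_i·e·α_i^ℓ, so α_err = S_1/S_0.
  S_0^{−1} = 2^{−1} = 7 (mod 13), so α_err = 4·7 = 28 ≡ 2 = α_1. Error position i = 1.
  Consistency check: S_2/S_1 = 8·10 = 80 ≡ 2 = α_err ✓ (single-error assumption holds).
Step 4: error magnitude e = S_0/v_1 = S_0·∏_{j≠1}(α_1 − α_j) = 2·2 = 4 ≡ 4 (mod 13).
Step 5: correct position 1: c_1 = r_1 − e = 2 − 4 ≡ 11 (mod 13). Hence c = [11, 3, 4, 9, 1].
  Check: interpolating c through the α_i gives m(x) = 8 + 8·x (degree < 2) with m(α_i) = c_i for every i, so c is indeed a codeword.


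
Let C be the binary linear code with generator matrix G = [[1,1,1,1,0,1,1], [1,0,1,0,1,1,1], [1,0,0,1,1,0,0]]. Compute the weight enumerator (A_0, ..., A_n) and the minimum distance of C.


Weight distribution: A_0 = 1, A_2 = 1, A_3 = 2, A_4 = 1, A_5 = 2, A_6 = 1. Minimum distance d = 2.

Enumerate all 2^3 = 8 messages m ∈ F_2^3.
For each, compute codeword c = mG in F_2^7, then tally its weight.
  m = 000 → c = 0000000, weight = 0.
  m = 100 → c = 1111011, weight = 6.
  m = 010 → c = 1010111, weight = 5.
  m = 110 → c = 0101100, weight = 3.
  m = 001 → c = 1001100, weight = 3.
  m = 101 → c = 0110111, weight = 5.
  m = 011 → c = 0011011, weight = 4.
  m = 111 → c = 1100000, weight = 2.
Tally weights:
  weight 0: 1 codewords.
  weight 2: 1 codewords.
  weight 3: 2 codewords.
  weight 4: 1 codewords.
  weight 5: 2 codewords.
  weight 6: 1 codewords.
Minimum distance d = smallest w > 0 with A_w > 0 = 2.
Sanity: Σ A_w = 8 = 2^3 = 8 ✓.


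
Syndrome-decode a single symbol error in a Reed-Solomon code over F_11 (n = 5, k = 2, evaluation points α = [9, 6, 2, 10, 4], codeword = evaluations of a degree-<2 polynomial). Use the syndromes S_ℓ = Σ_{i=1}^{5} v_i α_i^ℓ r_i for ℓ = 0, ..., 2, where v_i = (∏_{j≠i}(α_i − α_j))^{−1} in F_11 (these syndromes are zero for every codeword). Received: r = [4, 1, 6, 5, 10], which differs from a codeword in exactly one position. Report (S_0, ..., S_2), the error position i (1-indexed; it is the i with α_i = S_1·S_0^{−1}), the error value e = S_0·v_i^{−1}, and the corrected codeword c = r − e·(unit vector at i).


S = (8, 5, 10), error at position 3, error magnitude e = 9, c = [4, 1, 8, 5, 10].

Step 1: column multipliers v_i = (∏_{j≠i}(α_i − α_j))^{−1} mod 11.
  i = 1 (α = 9): (9−6)(9−2)(9−10)(9−4) = 3·7·(−1)·5 = −105 ≡ 5, so v_1 = 5^{−1} = 9 (mod 11).
  i = 2 (α = 6): (6−9)(6−2)(6−10)(6−4) = (−3)·4·(−4)·2 = 96 ≡ 8, so v_2 = 8^{−1} = 7 (mod 11).
  i = 3 (α = 2): (2−9)(2−6)(2−10)(2−4) = (−7)·(−4)·(−8)·(−2) = 448 ≡ 8, so v_3 = 8^{−1} = 7 (mod 11).
  i = 4 (α = 10): (10−9)(10−6)(10−2)(10−4) = 1·4·8·6 = 192 ≡ 5, so v_4 = 5^{−1} = 9 (mod 11).
  i = 5 (α = 4): (4−9)(4−6)(4−2)(4−10) = (−5)·(−2)·2·(−6) = −120 ≡ 1, so v_5 = 1^{−1} = 1 (mod 11).
  v = [9, 7, 7, 9, 1].
Step 2: syndromes of r = [4, 1, 6, 5, 10] (all sums mod 11).
  S_0 = Σ v_i r_i = 9·4 + 7·1 + 7·6 + 9·5 + 1·10 = 140 ≡ 8.
  S_1 = Σ v_i α_i r_i = 9·9·4 + 7·6·1 + 7·2·6 + 9·10·5 + 1·4·10 = 940 ≡ 5.
  α_i^2 mod 11 = [4, 3, 4, 1, 5].
  S_2 = Σ v_i α_i^2 r_i = 9·4·4 + 7·3·1 + 7·4·6 + 9·1·5 + 1·5·10 = 428 ≡ 10.
  S = (8, 5, 10) ≠ 0, so r is not a codeword (an error is present).
Step 3: locate the error. For a single error e at position i, S_ℓ = v_i·e·α_i^ℓ, so α_err = S_1/S_0.
  S_0^{−1} = 8^{−1} = 7 (mod 11), so α_err = 5·7 = 35 ≡ 2 = α_3. Error position i = 3.
  Consistency check: S_2/S_1 = 10·9 = 90 ≡ 2 = α_err ✓ (single-error assumption holds).
Step 4: error magnitude e = S_0/v_3 = S_0·∏_{j≠3}(α_3 − α_j) = 8·8 = 64 ≡ 9 (mod 11).
Step 5: correct position 3: c_3 = r_3 − e = 6 − 9 ≡ 8 (mod 11). Hence c = [4, 1, 8, 5, 10].
  Check: interpolating c through the α_i gives m(x) = 6 + 1·x (degree < 2) with m(α_i) = c_i for every i, so c is indeed a codeword.


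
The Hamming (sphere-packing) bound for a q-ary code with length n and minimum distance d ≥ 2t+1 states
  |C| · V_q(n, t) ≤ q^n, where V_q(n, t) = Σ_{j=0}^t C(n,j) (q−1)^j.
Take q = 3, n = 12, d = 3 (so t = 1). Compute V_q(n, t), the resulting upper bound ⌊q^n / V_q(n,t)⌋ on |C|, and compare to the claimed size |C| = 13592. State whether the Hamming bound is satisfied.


V_q(n, t) = 25, q^n = 531441, Hamming bound = 21257, |C| = 13592 ≤ bound (satisfied).

Step 1: Compute V_q(n, t) = Σ_{j=0}^1 C(n, j) (q−1)^j.
  j = 0: C(12,0)·(2)^0 = 1·1 = 1.
  j = 1: C(12,1)·(2)^1 = 12·2 = 24.
  V_q(n, t) = 1 + 24 = 25.
Step 2: q^n = 3^12 = 531441.
Step 3: Hamming bound ⌊q^n / V_q(n,t)⌋ = ⌊531441/25⌋ = 21257.
Step 4: Compare |C| = 13592 to 21257: satisfied.
The claimed |C| lies below the Hamming bound.


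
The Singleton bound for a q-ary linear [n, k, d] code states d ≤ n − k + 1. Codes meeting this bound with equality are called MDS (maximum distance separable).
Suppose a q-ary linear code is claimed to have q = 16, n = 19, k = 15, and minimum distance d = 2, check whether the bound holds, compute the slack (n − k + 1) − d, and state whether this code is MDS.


Singleton RHS = n − k + 1 = 5, slack = 3, bound satisfied, not MDS.

Singleton bound: d ≤ n − k + 1.
Here n = 19, k = 15, so n − k + 1 = 5.
Given d = 2, check d ≤ 5: YES.
Slack = (n − k + 1) − d = 3.
The code is NOT MDS (slack = 3 > 0).
Description: the claimed parameters are [19, 15, 2]_16; such a code would be non-MDS.


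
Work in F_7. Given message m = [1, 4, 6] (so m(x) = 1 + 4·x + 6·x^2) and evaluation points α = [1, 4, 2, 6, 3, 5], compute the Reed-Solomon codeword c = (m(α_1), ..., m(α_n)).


c = [4, 1, 5, 3, 4, 3]

Message polynomial: m(x) = 1 + 4·x + 6·x^2 (mod 7).
For each evaluation point α_i, compute m(α_i) mod 7:
  α_1 = 1: Horner steps 6 → 3 → 4, so m(1) = 4.
  α_2 = 4: Horner steps 6 → 0 → 1, so m(4) = 1.
  α_3 = 2: Horner steps 6 → 2 → 5, so m(2) = 5.
  α_4 = 6: Horner steps 6 → 5 → 3, so m(6) = 3.
  α_5 = 3: Horner steps 6 → 1 → 4, so m(3) = 4.
  α_6 = 5: Horner steps 6 → 6 → 3, so m(5) = 3.
Codeword c = [4, 1, 5, 3, 4, 3] ∈ F_7^6.


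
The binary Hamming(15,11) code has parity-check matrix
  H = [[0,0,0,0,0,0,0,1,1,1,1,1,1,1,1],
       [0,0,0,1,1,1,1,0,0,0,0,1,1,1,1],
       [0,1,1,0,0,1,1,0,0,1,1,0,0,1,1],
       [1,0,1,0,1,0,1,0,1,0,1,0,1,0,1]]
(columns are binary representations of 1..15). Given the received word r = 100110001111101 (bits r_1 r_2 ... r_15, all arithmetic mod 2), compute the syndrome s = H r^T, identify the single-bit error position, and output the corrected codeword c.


s = (0, 1, 1, 0)^T, error position = 6, corrected codeword c = 100111001111101

Compute s = H r^T mod 2 one row at a time:
  s_1 = 0 + 1 + 1 + 1 + 1 + 1 + 0 + 1 = 6 ≡ 0 (mod 2).
  s_2 = 1 + 1 + 0 + 0 + 1 + 1 + 0 + 1 = 5 ≡ 1 (mod 2).
  s_3 = 0 + 0 + 0 + 0 + 1 + 1 + 0 + 1 = 3 ≡ 1 (mod 2).
  s_4 = 1 + 0 + 1 + 0 + 1 + 1 + 1 + 1 = 6 ≡ 0 (mod 2).
s = (0, 1, 1, 0)^T — this equals column 6 of H (binary 0110), so error is at position 6.
Correct: flip bit 6 of r = 100110001111101 to get c = 100111001111101.


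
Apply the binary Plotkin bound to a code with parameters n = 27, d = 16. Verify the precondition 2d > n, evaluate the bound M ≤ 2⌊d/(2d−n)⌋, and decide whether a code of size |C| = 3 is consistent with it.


Plotkin bound M ≤ 6; given |C| = 3 ≤ bound (satisfied).

Check applicability: 2d = 32, n = 27.
2d − n = 5 > 0, so Plotkin applies.
Compute d/(2d−n) = 16/5 ≈ 3.2000.
⌊d/(2d−n)⌋ = 3.
Plotkin bound: M ≤ 2·3 = 6.
Given |C| = 3, check: satisfied.
This |C| is below the Plotkin bound.


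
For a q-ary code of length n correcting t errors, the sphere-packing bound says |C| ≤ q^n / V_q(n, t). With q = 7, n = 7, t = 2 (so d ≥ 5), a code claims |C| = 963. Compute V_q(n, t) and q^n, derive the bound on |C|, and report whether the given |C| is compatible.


V_q(n, t) = 799, q^n = 823543, Hamming bound = 1030, |C| = 963 ≤ bound (satisfied).

Step 1: Compute V_q(n, t) = Σ_{j=0}^2 C(n, j) (q−1)^j.
  j = 0: C(7,0)·(6)^0 = 1·1 = 1.
  j = 1: C(7,1)·(6)^1 = 7·6 = 42.
  j = 2: C(7,2)·(6)^2 = 21·36 = 756.
  V_q(n, t) = 1 + 42 + 756 = 799.
Step 2: q^n = 7^7 = 823543.
Step 3: Hamming bound ⌊q^n / V_q(n,t)⌋ = ⌊823543/799⌋ = 1030.
Step 4: Compare |C| = 963 to 1030: satisfied.
The claimed |C| lies below the Hamming bound.


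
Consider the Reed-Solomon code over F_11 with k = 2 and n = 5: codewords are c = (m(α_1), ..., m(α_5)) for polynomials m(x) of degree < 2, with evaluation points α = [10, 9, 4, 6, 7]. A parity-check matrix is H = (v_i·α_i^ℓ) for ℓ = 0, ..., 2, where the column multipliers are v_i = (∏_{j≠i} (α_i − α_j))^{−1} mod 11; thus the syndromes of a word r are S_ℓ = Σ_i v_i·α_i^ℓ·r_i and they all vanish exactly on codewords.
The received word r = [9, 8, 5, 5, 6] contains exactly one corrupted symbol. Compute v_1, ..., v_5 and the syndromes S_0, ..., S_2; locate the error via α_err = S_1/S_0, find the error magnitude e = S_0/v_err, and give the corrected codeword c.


S = (6, 2, 8), error at position 3, error magnitude e = 2, c = [9, 8, 3, 5, 6].

Step 1: column multipliers v_i = (∏_{j≠i}(α_i − α_j))^{−1} mod 11.
  i = 1 (α = 10): (10−9)(10−4)(10−6)(10−7) = 1·6·4·3 = 72 ≡ 6, so v_1 = 6^{−1} = 2 (mod 11).
  i = 2 (α = 9): (9−10)(9−4)(9−6)(9−7) = (−1)·5·3·2 = −30 ≡ 3, so v_2 = 3^{−1} = 4 (mod 11).
  i = 3 (α = 4): (4−10)(4−9)(4−6)(4−7) = (−6)·(−5)·(−2)·(−3) = 180 ≡ 4, so v_3 = 4^{−1} = 3 (mod 11).
  i = 4 (α = 6): (6−10)(6−9)(6−4)(6−7) = (−4)·(−3)·2·(−1) = −24 ≡ 9, so v_4 = 9^{−1} = 5 (mod 11).
  i = 5 (α = 7): (7−10)(7−9)(7−4)(7−6) = (−3)·(−2)·3·1 = 18 ≡ 7, so v_5 = 7^{−1} = 8 (mod 11).
  v = [2, 4, 3, 5, 8].
Step 2: syndromes of r = [9, 8, 5, 5, 6] (all sums mod 11).
  S_0 = Σ v_i r_i = 2·9 + 4·8 + 3·5 + 5·5 + 8·6 = 138 ≡ 6.
  S_1 = Σ v_i α_i r_i = 2·10·9 + 4·9·8 + 3·4·5 + 5·6·5 + 8·7·6 = 1014 ≡ 2.
  α_i^2 mod 11 = [1, 4, 5, 3, 5].
  S_2 = Σ v_i α_i^2 r_i = 2·1·9 + 4·4·8 + 3·5·5 + 5·3·5 + 8·5·6 = 536 ≡ 8.
  S = (6, 2, 8) ≠ 0, so r is not a codeword (an error is present).
Step 3: locate the error. For a single error e at position i, S_ℓ = v_i·e·α_i^ℓ, so α_err = S_1/S_0.
  S_0^{−1} = 6^{−1} = 2 (mod 11), so α_err = 2·2 = 4 ≡ 4 = α_3. Error position i = 3.
  Consistency check: S_2/S_1 = 8·6 = 48 ≡ 4 = α_err ✓ (single-error assumption holds).
Step 4: error magnitude e = S_0/v_3 = S_0·∏_{j≠3}(α_3 − α_j) = 6·4 = 24 ≡ 2 (mod 11).
Step 5: correct position 3: c_3 = r_3 − e = 5 − 2 ≡ 3 (mod 11). Hence c = [9, 8, 3, 5, 6].
  Check: interpolating c through the α_i gives m(x) = 10 + 1·x (degree < 2) with m(α_i) = c_i for every i, so c is indeed a codeword.


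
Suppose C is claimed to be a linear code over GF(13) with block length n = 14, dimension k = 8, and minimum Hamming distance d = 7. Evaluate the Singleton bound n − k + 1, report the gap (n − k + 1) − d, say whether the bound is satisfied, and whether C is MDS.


Singleton RHS = n − k + 1 = 7, slack = 0, bound satisfied, MDS.

Singleton bound: d ≤ n − k + 1.
Here n = 14, k = 8, so n − k + 1 = 7.
Given d = 7, check d ≤ 7: YES.
Slack = (n − k + 1) − d = 0.
The code is MDS (slack = 0).
Description: the claimed parameters are [14, 8, 7]_13; such a code would be MDS (meets Singleton bound).


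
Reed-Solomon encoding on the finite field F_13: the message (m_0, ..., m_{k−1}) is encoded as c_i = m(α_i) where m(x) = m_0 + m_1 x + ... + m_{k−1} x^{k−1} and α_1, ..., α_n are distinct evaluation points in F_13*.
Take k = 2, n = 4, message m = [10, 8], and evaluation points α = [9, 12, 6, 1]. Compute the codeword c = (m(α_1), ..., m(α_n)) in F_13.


c = [4, 2, 6, 5]

Message polynomial: m(x) = 10 + 8·x (mod 13).
For each evaluation point α_i, compute m(α_i) mod 13:
  α_1 = 9: Horner steps 8 → 4, so m(9) = 4.
  α_2 = 12: Horner steps 8 → 2, so m(12) = 2.
  α_3 = 6: Horner steps 8 → 6, so m(6) = 6.
  α_4 = 1: Horner steps 8 → 5, so m(1) = 5.
Codeword c = [4, 2, 6, 5] ∈ F_13^4.


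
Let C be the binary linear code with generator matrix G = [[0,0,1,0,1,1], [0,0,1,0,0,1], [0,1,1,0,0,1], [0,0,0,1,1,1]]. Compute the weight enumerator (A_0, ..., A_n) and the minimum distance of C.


Weight distribution: A_0 = 1, A_1 = 2, A_2 = 4, A_3 = 6, A_4 = 3. Minimum distance d = 1.

Enumerate all 2^4 = 16 messages m ∈ F_2^4.
For each, compute codeword c = mG in F_2^6, then tally its weight.
  m = 0000 → c = 000000, weight = 0.
  m = 1000 → c = 001011, weight = 3.
  m = 0100 → c = 001001, weight = 2.
  m = 1100 → c = 000010, weight = 1.
  m = 0010 → c = 011001, weight = 3.
  m = 1010 → c = 010010, weight = 2.
  m = 0110 → c = 010000, weight = 1.
  m = 1110 → c = 011011, weight = 4.
  m = 0001 → c = 000111, weight = 3.
  m = 1001 → c = 001100, weight = 2.
  m = 0101 → c = 001110, weight = 3.
  m = 1101 → c = 000101, weight = 2.
  m = 0011 → c = 011110, weight = 4.
  m = 1011 → c = 010101, weight = 3.
  m = 0111 → c = 010111, weight = 4.
  m = 1111 → c = 011100, weight = 3.
Tally weights:
  weight 0: 1 codewords.
  weight 1: 2 codewords.
  weight 2: 4 codewords.
  weight 3: 6 codewords.
  weight 4: 3 codewords.
Minimum distance d = smallest w > 0 with A_w > 0 = 1.
Sanity: Σ A_w = 16 = 2^4 = 16 ✓.


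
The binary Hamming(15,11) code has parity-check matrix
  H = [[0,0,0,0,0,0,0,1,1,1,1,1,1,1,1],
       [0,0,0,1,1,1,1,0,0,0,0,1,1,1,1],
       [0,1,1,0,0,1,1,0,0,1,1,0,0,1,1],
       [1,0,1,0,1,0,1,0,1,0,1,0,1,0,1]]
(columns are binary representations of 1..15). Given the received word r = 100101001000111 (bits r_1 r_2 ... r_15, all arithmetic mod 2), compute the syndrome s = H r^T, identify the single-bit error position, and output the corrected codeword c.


s = (0, 1, 1, 0)^T, error position = 6, corrected codeword c = 100100001000111

Compute s = H r^T mod 2 one row at a time:
  s_1 = 0 + 1 + 0 + 0 + 0 + 1 + 1 + 1 = 4 ≡ 0 (mod 2).
  s_2 = 1 + 0 + 1 + 0 + 0 + 1 + 1 + 1 = 5 ≡ 1 (mod 2).
  s_3 = 0 + 0 + 1 + 0 + 0 + 0 + 1 + 1 = 3 ≡ 1 (mod 2).
  s_4 = 1 + 0 + 0 + 0 + 1 + 0 + 1 + 1 = 4 ≡ 0 (mod 2).
s = (0, 1, 1, 0)^T — this equals column 6 of H (binary 0110), so error is at position 6.
Correct: flip bit 6 of r = 100101001000111 to get c = 100100001000111.


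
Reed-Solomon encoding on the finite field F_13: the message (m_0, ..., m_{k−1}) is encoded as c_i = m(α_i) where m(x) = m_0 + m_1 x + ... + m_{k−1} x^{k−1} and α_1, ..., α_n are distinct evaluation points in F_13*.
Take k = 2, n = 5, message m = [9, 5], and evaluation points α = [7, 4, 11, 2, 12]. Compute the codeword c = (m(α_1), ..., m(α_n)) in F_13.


c = [5, 3, 12, 6, 4]

Message polynomial: m(x) = 9 + 5·x (mod 13).
For each evaluation point α_i, compute m(α_i) mod 13:
  α_1 = 7: Horner steps 5 → 5, so m(7) = 5.
  α_2 = 4: Horner steps 5 → 3, so m(4) = 3.
  α_3 = 11: Horner steps 5 → 12, so m(11) = 12.
  α_4 = 2: Horner steps 5 → 6, so m(2) = 6.
  α_5 = 12: Horner steps 5 → 4, so m(12) = 4.
Codeword c = [5, 3, 12, 6, 4] ∈ F_13^5.


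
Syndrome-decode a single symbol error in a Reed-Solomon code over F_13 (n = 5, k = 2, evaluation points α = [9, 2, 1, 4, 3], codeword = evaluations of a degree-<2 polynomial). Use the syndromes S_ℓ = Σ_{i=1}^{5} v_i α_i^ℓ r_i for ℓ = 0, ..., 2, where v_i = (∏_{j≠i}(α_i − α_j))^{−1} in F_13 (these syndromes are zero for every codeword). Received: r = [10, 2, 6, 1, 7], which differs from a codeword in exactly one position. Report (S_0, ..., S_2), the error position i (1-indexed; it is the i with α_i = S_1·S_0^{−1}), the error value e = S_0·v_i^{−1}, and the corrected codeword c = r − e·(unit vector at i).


S = (11, 9, 5), error at position 2, error magnitude e = 2, c = [10, 0, 6, 1, 7].

Step 1: column multipliers v_i = (∏_{j≠i}(α_i − α_j))^{−1} mod 13.
  i = 1 (α = 9): (9−2)(9−1)(9−4)(9−3) = 7·8·5·6 = 1680 ≡ 3, so v_1 = 3^{−1} = 9 (mod 13).
  i = 2 (α = 2): (2−9)(2−1)(2−4)(2−3) = (−7)·1·(−2)·(−1) = −14 ≡ 12, so v_2 = 12^{−1} = 12 (mod 13).
  i = 3 (α = 1): (1−9)(1−2)(1−4)(1−3) = (−8)·(−1)·(−3)·(−2) = 48 ≡ 9, so v_3 = 9^{−1} = 3 (mod 13).
  i = 4 (α = 4): (4−9)(4−2)(4−1)(4−3) = (−5)·2·3·1 = −30 ≡ 9, so v_4 = 9^{−1} = 3 (mod 13).
  i = 5 (α = 3): (3−9)(3−2)(3−1)(3−4) = (−6)·1·2·(−1) = 12 ≡ 12, so v_5 = 12^{−1} = 12 (mod 13).
  v = [9, 12, 3, 3, 12].
Step 2: syndromes of r = [10, 2, 6, 1, 7] (all sums mod 13).
  S_0 = Σ v_i r_i = 9·10 + 12·2 + 3·6 + 3·1 + 12·7 = 219 ≡ 11.
  S_1 = Σ v_i α_i r_i = 9·9·10 + 12·2·2 + 3·1·6 + 3·4·1 + 12·3·7 = 1140 ≡ 9.
  α_i^2 mod 13 = [3, 4, 1, 3, 9].
  S_2 = Σ v_i α_i^2 r_i = 9·3·10 + 12·4·2 + 3·1·6 + 3·3·1 + 12·9·7 = 1149 ≡ 5.
  S = (11, 9, 5) ≠ 0, so r is not a codeword (an error is present).
Step 3: locate the error. For a single error e at position i, S_ℓ = v_i·e·α_i^ℓ, so α_err = S_1/S_0.
  S_0^{−1} = 11^{−1} = 6 (mod 13), so α_err = 9·6 = 54 ≡ 2 = α_2. Error position i = 2.
  Consistency check: S_2/S_1 = 5·3 = 15 ≡ 2 = α_err ✓ (single-error assumption holds).
Step 4: error magnitude e = S_0/v_2 = S_0·∏_{j≠2}(α_2 − α_j) = 11·12 = 132 ≡ 2 (mod 13).
Step 5: correct position 2: c_2 = r_2 − e = 2 − 2 ≡ 0 (mod 13). Hence c = [10, 0, 6, 1, 7].
  Check: interpolating c through the α_i gives m(x) = 12 + 7·x (degree < 2) with m(α_i) = c_i for every i, so c is indeed a codeword.
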